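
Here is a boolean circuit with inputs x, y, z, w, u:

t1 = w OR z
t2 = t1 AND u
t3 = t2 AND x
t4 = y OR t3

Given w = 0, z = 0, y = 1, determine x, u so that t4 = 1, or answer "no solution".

x=1, u=0

t4 = y OR t3 must be 1, so at least one of y, t3 is 1.
Check with w = 0, z = 0, y = 1 and x=1, u=0:
t1 = w OR z = 0 OR 0 = 0
t2 = t1 AND u = 0 AND 0 = 0
t3 = t2 AND x = 0 AND 1 = 0
t4 = y OR t3 = 1 OR 0 = 1
So t4 = 1.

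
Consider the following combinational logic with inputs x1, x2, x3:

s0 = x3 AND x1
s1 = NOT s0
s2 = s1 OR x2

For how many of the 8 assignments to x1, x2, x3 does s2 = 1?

s2 = s1 OR x2 must be 1, so at least one of s1, x2 is 1.
Enumerating the 8 input combinations, 7 give s2 = 1 and 1 give s2 = 0.

7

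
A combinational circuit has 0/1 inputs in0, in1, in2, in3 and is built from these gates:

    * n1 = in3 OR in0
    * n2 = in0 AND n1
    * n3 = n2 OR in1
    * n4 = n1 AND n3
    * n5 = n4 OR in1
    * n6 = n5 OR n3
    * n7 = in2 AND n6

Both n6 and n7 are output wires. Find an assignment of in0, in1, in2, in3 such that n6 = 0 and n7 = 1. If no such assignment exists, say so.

no solution exists

Across all 16 input combinations, none give both n6 = 0 and n7 = 1.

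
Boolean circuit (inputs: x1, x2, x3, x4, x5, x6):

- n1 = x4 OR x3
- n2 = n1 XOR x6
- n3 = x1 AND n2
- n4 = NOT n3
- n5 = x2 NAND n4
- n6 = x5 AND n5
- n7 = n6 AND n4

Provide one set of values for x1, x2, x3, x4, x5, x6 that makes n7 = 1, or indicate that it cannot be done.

x1=1 x2=0 x3=0 x4=0 x5=1 x6=0

Check with x1=1 x2=0 x3=0 x4=0 x5=1 x6=0:
n1 = x4 OR x3 = 0 OR 0 = 0
n2 = n1 XOR x6 = 0 XOR 0 = 0
n3 = x1 AND n2 = 1 AND 0 = 0
n4 = NOT n3 = NOT 0 = 1
n5 = x2 NAND n4 = 0 NAND 1 = 1
n6 = x5 AND n5 = 1 AND 1 = 1
n7 = n6 AND n4 = 1 AND 1 = 1
So n7 = 1 as required.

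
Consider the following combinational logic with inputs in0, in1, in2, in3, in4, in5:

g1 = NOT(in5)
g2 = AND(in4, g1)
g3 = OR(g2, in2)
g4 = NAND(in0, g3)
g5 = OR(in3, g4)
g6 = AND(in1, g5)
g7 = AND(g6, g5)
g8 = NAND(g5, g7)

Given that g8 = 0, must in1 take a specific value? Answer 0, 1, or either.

1

g8 = NAND(g5, g7) must be 0, so both g5 = 1 and g7 = 1.
Every assignment with g8 = 0 has in1 = 1; there are 27 such assignment(s).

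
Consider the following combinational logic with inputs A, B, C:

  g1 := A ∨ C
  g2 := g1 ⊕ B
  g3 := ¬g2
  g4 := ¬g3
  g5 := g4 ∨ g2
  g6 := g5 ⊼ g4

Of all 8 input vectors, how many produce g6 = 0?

g6 = g5 ⊼ g4 must be 0, so both g5 = 1 and g4 = 1.
g5 = g4 ∨ g2 must be 1, so at least one of g4, g2 is 1.
Satisfying assignments:
  A=0, B=0, C=1
  A=0, B=1, C=0
  A=1, B=0, C=0
  A=1, B=0, C=1

4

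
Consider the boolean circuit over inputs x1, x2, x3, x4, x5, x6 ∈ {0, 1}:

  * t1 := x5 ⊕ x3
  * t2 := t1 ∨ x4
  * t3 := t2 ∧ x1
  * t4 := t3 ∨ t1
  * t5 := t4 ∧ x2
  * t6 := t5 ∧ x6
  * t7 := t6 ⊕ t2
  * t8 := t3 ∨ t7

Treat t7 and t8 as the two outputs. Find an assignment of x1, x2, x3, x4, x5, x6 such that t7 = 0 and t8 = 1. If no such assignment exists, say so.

x1=1, x2=1, x3=1, x4=1, x5=1, x6=1

Check with x1=1, x2=1, x3=1, x4=1, x5=1, x6=1:
t1 = x5 ⊕ x3 = 1 ⊕ 1 = 0
t2 = t1 ∨ x4 = 0 ∨ 1 = 1
t3 = t2 ∧ x1 = 1 ∧ 1 = 1
t4 = t3 ∨ t1 = 1 ∨ 0 = 1
t5 = t4 ∧ x2 = 1 ∧ 1 = 1
t6 = t5 ∧ x6 = 1 ∧ 1 = 1
t7 = t6 ⊕ t2 = 1 ⊕ 1 = 0
t8 = t3 ∨ t7 = 1 ∨ 0 = 1
So t7 = 0 and t8 = 1.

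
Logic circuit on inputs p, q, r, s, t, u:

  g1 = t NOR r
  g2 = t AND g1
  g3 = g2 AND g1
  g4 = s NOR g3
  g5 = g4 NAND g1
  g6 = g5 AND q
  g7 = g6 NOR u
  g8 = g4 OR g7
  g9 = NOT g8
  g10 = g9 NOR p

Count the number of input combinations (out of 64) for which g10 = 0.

g10 = g9 NOR p must be 0, so at least one of g9, p is 1.
Enumerating the 64 input combinations, 44 give g10 = 0 and 20 give g10 = 1.

44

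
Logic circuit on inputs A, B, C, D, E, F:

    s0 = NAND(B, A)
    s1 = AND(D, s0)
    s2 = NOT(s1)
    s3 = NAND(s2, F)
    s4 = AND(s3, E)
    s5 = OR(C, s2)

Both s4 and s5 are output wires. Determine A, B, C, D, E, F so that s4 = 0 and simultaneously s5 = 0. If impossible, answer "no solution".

Check with A=0, B=0, C=0, D=1, E=0, F=0:
s0 = NAND(B, A) = NAND(0, 0) = 1
s1 = AND(D, s0) = AND(1, 1) = 1
s2 = NOT(s1) = NOT 1 = 0
s3 = NAND(s2, F) = NAND(0, 0) = 1
s4 = AND(s3, E) = AND(1, 0) = 0
s5 = OR(C, s2) = OR(0, 0) = 0
So s4 = 0 and s5 = 0.

A=0, B=0, C=0, D=1, E=0, F=0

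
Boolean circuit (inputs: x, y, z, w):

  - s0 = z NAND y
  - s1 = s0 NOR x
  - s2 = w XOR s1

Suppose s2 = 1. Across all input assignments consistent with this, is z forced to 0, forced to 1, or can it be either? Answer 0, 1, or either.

either

Both values of z occur among assignments with s2 = 1:
  z=0: x=0, y=0, z=0, w=1
  z=1: x=0, y=0, z=1, w=1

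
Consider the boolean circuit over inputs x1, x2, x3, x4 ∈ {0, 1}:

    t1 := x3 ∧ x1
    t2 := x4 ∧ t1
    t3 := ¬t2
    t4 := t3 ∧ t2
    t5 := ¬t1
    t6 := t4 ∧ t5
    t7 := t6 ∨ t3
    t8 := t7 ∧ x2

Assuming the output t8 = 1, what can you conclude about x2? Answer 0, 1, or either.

t8 = t7 ∧ x2 must be 1, so both t7 = 1 and x2 = 1.
Every assignment with t8 = 1 has x2 = 1; there are 7 such assignment(s).

1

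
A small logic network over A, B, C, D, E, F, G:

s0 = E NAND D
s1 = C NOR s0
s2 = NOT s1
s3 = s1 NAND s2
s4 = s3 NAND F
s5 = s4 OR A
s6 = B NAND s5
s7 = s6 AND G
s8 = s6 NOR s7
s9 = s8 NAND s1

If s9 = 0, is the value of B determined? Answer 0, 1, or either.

1

s9 = s8 NAND s1 must be 0, so both s8 = 1 and s1 = 1.
s8 = s6 NOR s7 must be 1, so both s6 = 0 and s7 = 0.
s1 = C NOR s0 must be 1, so both C = 0 and s0 = 0.
Every assignment with s9 = 0 has B = 1; there are 6 such assignment(s).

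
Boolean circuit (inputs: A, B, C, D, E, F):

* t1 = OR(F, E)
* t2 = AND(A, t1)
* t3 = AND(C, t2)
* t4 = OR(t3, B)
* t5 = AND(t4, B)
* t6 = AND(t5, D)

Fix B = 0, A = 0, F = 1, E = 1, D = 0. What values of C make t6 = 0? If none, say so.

C=1

Check with B = 0, A = 0, F = 1, E = 1, D = 0 and C=1:
t1 = OR(F, E) = OR(1, 1) = 1
t2 = AND(A, t1) = AND(0, 1) = 0
t3 = AND(C, t2) = AND(1, 0) = 0
t4 = OR(t3, B) = OR(0, 0) = 0
t5 = AND(t4, B) = AND(0, 0) = 0
t6 = AND(t5, D) = AND(0, 0) = 0
So t6 = 0.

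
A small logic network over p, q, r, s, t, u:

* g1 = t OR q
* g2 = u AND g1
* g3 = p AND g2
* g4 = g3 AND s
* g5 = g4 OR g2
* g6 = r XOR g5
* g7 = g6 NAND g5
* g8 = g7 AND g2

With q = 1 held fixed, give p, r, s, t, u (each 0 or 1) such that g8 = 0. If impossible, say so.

Check with q = 1 and p=0, r=1, s=1, t=1, u=0:
g1 = t OR q = 1 OR 1 = 1
g2 = u AND g1 = 0 AND 1 = 0
g3 = p AND g2 = 0 AND 0 = 0
g4 = g3 AND s = 0 AND 1 = 0
g5 = g4 OR g2 = 0 OR 0 = 0
g6 = r XOR g5 = 1 XOR 0 = 1
g7 = g6 NAND g5 = 1 NAND 0 = 1
g8 = g7 AND g2 = 1 AND 0 = 0
So g8 = 0.

p=0, r=1, s=1, t=1, u=0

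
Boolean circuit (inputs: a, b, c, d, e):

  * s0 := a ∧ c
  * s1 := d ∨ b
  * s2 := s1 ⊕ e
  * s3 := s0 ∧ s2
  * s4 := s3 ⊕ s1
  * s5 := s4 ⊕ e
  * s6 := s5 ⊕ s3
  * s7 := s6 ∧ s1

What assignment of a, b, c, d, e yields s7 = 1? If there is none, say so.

a=1, b=0, c=0, d=1, e=0

s7 = s6 ∧ s1 must be 1, so both s6 = 1 and s1 = 1.
s6 = s5 ⊕ s3 must be 1, so s5 and s3 differ.
Check with a=1, b=0, c=0, d=1, e=0:
s0 = a ∧ c = 1 ∧ 0 = 0
s1 = d ∨ b = 1 ∨ 0 = 1
s2 = s1 ⊕ e = 1 ⊕ 0 = 1
s3 = s0 ∧ s2 = 0 ∧ 1 = 0
s4 = s3 ⊕ s1 = 0 ⊕ 1 = 1
s5 = s4 ⊕ e = 1 ⊕ 0 = 1
s6 = s5 ⊕ s3 = 1 ⊕ 0 = 1
s7 = s6 ∧ s1 = 1 ∧ 1 = 1
So s7 = 1 as required.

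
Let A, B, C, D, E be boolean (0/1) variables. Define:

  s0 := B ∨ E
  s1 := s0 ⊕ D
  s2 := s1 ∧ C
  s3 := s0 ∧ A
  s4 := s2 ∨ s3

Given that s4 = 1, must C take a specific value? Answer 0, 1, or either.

either

Both values of C occur among assignments with s4 = 1:
  C=0: A=1, B=0, C=0, D=0, E=1
  C=1: A=0, B=0, C=1, D=0, E=1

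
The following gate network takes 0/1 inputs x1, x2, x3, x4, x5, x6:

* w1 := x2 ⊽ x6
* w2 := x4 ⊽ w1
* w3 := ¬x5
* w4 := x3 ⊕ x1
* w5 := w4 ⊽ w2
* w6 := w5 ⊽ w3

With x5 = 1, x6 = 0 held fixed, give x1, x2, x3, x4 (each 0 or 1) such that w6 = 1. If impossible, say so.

x1=0, x2=0, x3=1, x4=1

w6 = w5 ⊽ w3 must be 1, so both w5 = 0 and w3 = 0.
w5 = w4 ⊽ w2 must be 0, so at least one of w4, w2 is 1.
Check with x5 = 1, x6 = 0 and x1=0, x2=0, x3=1, x4=1:
w1 = x2 ⊽ x6 = 0 ⊽ 0 = 1
w2 = x4 ⊽ w1 = 1 ⊽ 1 = 0
w3 = ¬x5 = ¬1 = 0
w4 = x3 ⊕ x1 = 1 ⊕ 0 = 1
w5 = w4 ⊽ w2 = 1 ⊽ 0 = 0
w6 = w5 ⊽ w3 = 0 ⊽ 0 = 1
So w6 = 1.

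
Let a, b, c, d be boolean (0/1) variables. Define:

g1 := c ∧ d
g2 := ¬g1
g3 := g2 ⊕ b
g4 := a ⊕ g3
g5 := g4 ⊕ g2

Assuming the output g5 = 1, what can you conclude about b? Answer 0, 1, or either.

Both values of b occur among assignments with g5 = 1:
  b=0: a=1, b=0, c=0, d=0
  b=1: a=0, b=1, c=0, d=0

either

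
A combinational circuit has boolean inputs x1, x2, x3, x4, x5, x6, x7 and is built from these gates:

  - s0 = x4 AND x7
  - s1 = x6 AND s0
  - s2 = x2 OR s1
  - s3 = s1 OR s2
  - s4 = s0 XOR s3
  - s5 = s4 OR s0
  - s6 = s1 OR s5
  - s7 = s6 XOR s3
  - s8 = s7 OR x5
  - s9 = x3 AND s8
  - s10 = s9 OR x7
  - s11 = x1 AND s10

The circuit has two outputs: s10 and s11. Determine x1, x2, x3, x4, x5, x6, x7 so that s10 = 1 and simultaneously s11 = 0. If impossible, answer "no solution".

x1=0 x2=0 x3=1 x4=1 x5=0 x6=0 x7=1

Check with x1=0 x2=0 x3=1 x4=1 x5=0 x6=0 x7=1:
s0 = x4 AND x7 = 1 AND 1 = 1
s1 = x6 AND s0 = 0 AND 1 = 0
s2 = x2 OR s1 = 0 OR 0 = 0
s3 = s1 OR s2 = 0 OR 0 = 0
s4 = s0 XOR s3 = 1 XOR 0 = 1
s5 = s4 OR s0 = 1 OR 1 = 1
s6 = s1 OR s5 = 0 OR 1 = 1
s7 = s6 XOR s3 = 1 XOR 0 = 1
s8 = s7 OR x5 = 1 OR 0 = 1
s9 = x3 AND s8 = 1 AND 1 = 1
s10 = s9 OR x7 = 1 OR 1 = 1
s11 = x1 AND s10 = 0 AND 1 = 0
So s10 = 1 and s11 = 0.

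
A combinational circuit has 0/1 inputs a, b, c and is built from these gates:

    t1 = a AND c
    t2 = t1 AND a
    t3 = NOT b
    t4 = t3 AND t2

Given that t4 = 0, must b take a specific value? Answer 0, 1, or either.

Both values of b occur among assignments with t4 = 0:
  b=0: a=0, b=0, c=0
  b=1: a=0, b=1, c=0

either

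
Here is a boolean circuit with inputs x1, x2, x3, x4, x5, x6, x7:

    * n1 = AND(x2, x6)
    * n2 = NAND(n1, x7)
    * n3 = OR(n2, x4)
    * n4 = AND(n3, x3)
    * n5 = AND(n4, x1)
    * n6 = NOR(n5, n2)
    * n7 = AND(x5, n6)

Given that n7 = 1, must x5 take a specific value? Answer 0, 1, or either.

n7 = AND(x5, n6) must be 1, so both x5 = 1 and n6 = 1.
n6 = NOR(n5, n2) must be 1, so both n5 = 0 and n2 = 0.
Every assignment with n7 = 1 has x5 = 1; there are 7 such assignment(s).

1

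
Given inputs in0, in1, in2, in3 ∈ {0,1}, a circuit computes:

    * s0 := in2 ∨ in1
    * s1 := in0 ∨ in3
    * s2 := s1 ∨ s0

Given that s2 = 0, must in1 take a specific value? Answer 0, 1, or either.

0

s2 = s1 ∨ s0 must be 0, so both s1 = 0 and s0 = 0.
s1 = in0 ∨ in3 must be 0, so both in0 = 0 and in3 = 0.
Every assignment with s2 = 0 has in1 = 0; there are 1 such assignment(s).
  in0=0, in1=0, in2=0, in3=0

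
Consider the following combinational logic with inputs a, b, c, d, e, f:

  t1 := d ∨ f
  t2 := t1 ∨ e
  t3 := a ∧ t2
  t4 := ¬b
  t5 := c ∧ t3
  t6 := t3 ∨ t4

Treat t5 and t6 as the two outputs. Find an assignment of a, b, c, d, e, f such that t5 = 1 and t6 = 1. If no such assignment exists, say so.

a=1, b=0, c=1, d=1, e=1, f=0

Check with a=1, b=0, c=1, d=1, e=1, f=0:
t1 = d ∨ f = 1 ∨ 0 = 1
t2 = t1 ∨ e = 1 ∨ 1 = 1
t3 = a ∧ t2 = 1 ∧ 1 = 1
t4 = ¬b = ¬0 = 1
t5 = c ∧ t3 = 1 ∧ 1 = 1
t6 = t3 ∨ t4 = 1 ∨ 1 = 1
So t5 = 1 and t6 = 1.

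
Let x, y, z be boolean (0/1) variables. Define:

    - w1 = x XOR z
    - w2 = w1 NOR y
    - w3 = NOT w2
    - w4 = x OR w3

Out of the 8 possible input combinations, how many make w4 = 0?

1

w4 = x OR w3 must be 0, so both x = 0 and w3 = 0.
Satisfying assignments:
  x=0, y=0, z=0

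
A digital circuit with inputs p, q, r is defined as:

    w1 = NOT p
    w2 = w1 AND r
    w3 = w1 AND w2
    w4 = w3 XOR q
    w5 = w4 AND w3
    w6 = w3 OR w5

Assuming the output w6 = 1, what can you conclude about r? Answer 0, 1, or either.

w6 = w3 OR w5 must be 1, so at least one of w3, w5 is 1.
Every assignment with w6 = 1 has r = 1; there are 2 such assignment(s).
  p=0, q=0, r=1
  p=0, q=1, r=1

1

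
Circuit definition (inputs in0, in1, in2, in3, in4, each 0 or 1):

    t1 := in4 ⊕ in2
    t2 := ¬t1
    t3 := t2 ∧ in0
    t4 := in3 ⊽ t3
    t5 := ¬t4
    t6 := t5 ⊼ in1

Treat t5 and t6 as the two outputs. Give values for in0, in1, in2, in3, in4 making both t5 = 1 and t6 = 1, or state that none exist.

in0=1, in1=0, in2=1, in3=1, in4=1

Check with in0=1, in1=0, in2=1, in3=1, in4=1:
t1 = in4 ⊕ in2 = 1 ⊕ 1 = 0
t2 = ¬t1 = ¬0 = 1
t3 = t2 ∧ in0 = 1 ∧ 1 = 1
t4 = in3 ⊽ t3 = 1 ⊽ 1 = 0
t5 = ¬t4 = ¬0 = 1
t6 = t5 ⊼ in1 = 1 ⊼ 0 = 1
So t5 = 1 and t6 = 1.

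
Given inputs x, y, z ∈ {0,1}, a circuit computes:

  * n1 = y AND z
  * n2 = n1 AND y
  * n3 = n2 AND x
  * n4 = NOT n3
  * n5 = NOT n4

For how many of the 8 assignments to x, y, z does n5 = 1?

1

n5 = NOT n4 must be 1, so n4 = 0.
n4 = NOT n3 must be 0, so n3 = 1.
Satisfying assignments:
  x=1, y=1, z=1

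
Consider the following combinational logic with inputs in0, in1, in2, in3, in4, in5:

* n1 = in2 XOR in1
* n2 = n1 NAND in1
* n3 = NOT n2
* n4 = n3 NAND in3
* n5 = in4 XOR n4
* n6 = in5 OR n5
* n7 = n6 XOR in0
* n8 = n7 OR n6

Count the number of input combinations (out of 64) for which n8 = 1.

n8 = n7 OR n6 must be 1, so at least one of n7, n6 is 1.
Enumerating the 64 input combinations, 56 give n8 = 1 and 8 give n8 = 0.

56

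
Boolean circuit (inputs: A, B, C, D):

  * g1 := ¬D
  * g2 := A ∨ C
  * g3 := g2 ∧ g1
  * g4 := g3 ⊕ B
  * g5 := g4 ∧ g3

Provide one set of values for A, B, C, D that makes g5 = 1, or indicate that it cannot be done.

g5 = g4 ∧ g3 must be 1, so both g4 = 1 and g3 = 1.
Check with A=0 B=0 C=1 D=0:
g1 = ¬D = ¬0 = 1
g2 = A ∨ C = 0 ∨ 1 = 1
g3 = g2 ∧ g1 = 1 ∧ 1 = 1
g4 = g3 ⊕ B = 1 ⊕ 0 = 1
g5 = g4 ∧ g3 = 1 ∧ 1 = 1
So g5 = 1 as required.

A=0 B=0 C=1 D=0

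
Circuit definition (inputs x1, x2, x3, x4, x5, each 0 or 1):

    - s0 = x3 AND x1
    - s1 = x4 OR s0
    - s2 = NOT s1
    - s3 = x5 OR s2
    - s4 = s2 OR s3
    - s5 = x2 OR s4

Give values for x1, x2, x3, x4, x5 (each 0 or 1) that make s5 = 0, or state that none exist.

x1=0, x2=0, x3=1, x4=1, x5=0

Check with x1=0, x2=0, x3=1, x4=1, x5=0:
s0 = x3 AND x1 = 1 AND 0 = 0
s1 = x4 OR s0 = 1 OR 0 = 1
s2 = NOT s1 = NOT 1 = 0
s3 = x5 OR s2 = 0 OR 0 = 0
s4 = s2 OR s3 = 0 OR 0 = 0
s5 = x2 OR s4 = 0 OR 0 = 0
So s5 = 0 as required.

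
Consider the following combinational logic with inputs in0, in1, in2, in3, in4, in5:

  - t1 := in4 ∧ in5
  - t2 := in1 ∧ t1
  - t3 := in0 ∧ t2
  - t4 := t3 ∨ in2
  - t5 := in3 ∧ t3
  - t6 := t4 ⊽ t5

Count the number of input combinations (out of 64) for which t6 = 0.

t6 = t4 ⊽ t5 must be 0, so at least one of t4, t5 is 1.
Enumerating the 64 input combinations, 34 give t6 = 0 and 30 give t6 = 1.

34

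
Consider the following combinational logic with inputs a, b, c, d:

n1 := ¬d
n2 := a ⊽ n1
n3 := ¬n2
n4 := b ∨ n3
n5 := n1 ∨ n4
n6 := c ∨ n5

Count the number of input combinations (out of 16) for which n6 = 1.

n6 = c ∨ n5 must be 1, so at least one of c, n5 is 1.
Enumerating the 16 input combinations, 15 give n6 = 1 and 1 give n6 = 0.

15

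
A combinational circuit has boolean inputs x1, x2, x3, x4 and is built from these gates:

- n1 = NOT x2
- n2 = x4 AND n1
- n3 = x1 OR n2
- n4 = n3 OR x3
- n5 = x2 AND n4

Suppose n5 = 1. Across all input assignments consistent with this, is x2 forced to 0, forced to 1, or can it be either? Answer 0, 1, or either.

1

n5 = x2 AND n4 must be 1, so both x2 = 1 and n4 = 1.
n4 = n3 OR x3 must be 1, so at least one of n3, x3 is 1.
Every assignment with n5 = 1 has x2 = 1; there are 6 such assignment(s).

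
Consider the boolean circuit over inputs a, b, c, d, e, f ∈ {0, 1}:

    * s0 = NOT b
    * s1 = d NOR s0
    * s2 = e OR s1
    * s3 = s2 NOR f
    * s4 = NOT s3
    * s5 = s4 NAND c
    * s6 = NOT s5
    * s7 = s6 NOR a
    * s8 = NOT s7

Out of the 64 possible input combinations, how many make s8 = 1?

45

s8 = NOT s7 must be 1, so s7 = 0.
Enumerating the 64 input combinations, 45 give s8 = 1 and 19 give s8 = 0.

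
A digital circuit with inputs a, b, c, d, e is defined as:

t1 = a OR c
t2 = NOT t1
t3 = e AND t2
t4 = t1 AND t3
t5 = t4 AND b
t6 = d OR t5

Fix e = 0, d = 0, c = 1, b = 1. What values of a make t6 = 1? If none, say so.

no solution exists

With e = 0, d = 0, c = 1, b = 1 fixed, none of the 2 settings of a give t6 = 1.
For example, with a=0:
t1 = a OR c = 0 OR 1 = 1
t2 = NOT t1 = NOT 1 = 0
t3 = e AND t2 = 0 AND 0 = 0
t4 = t1 AND t3 = 1 AND 0 = 0
t5 = t4 AND b = 0 AND 1 = 0
t6 = d OR t5 = 0 OR 0 = 0
giving t6 = 0 ≠ 1.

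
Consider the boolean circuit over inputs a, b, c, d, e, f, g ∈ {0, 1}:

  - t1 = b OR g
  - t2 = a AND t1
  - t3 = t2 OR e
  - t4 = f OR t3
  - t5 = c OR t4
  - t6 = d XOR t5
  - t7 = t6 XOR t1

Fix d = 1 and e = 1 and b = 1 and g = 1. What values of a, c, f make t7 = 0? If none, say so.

no solution exists

With d = 1 and e = 1 and b = 1 and g = 1 fixed, none of the 8 settings of a, c, f give t7 = 0.
For example, with a=1, c=1, f=1:
t1 = b OR g = 1 OR 1 = 1
t2 = a AND t1 = 1 AND 1 = 1
t3 = t2 OR e = 1 OR 1 = 1
t4 = f OR t3 = 1 OR 1 = 1
t5 = c OR t4 = 1 OR 1 = 1
t6 = d XOR t5 = 1 XOR 1 = 0
t7 = t6 XOR t1 = 0 XOR 1 = 1
giving t7 = 1 ≠ 0.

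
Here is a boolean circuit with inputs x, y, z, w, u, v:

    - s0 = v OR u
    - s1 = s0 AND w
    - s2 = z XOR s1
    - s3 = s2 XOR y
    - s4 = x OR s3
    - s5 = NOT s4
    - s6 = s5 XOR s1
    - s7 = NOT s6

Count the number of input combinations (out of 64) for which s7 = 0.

28

s7 = NOT s6 must be 0, so s6 = 1.
s6 = s5 XOR s1 must be 1, so s5 and s1 differ.
Enumerating the 64 input combinations, 28 give s7 = 0 and 36 give s7 = 1.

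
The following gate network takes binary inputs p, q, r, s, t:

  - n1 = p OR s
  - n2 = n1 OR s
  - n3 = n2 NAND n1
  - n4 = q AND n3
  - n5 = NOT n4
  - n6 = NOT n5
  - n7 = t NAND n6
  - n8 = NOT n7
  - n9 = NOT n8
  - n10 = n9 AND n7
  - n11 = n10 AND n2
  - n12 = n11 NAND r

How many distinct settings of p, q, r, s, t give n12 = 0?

n12 = n11 NAND r must be 0, so both n11 = 1 and r = 1.
n11 = n10 AND n2 must be 1, so both n10 = 1 and n2 = 1.
Enumerating the 32 input combinations, 12 give n12 = 0 and 20 give n12 = 1.

12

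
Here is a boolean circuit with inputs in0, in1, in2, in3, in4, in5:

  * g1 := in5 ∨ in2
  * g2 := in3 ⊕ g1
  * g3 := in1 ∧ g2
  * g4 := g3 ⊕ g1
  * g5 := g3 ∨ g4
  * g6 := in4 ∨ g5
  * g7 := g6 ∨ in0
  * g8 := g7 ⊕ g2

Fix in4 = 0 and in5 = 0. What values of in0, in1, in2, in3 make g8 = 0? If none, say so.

g8 = g7 ⊕ g2 must be 0, so g7 and g2 are equal.
Check with in4 = 0 and in5 = 0 and in0=0, in1=1, in2=0, in3=1:
g1 = in5 ∨ in2 = 0 ∨ 0 = 0
g2 = in3 ⊕ g1 = 1 ⊕ 0 = 1
g3 = in1 ∧ g2 = 1 ∧ 1 = 1
g4 = g3 ⊕ g1 = 1 ⊕ 0 = 1
g5 = g3 ∨ g4 = 1 ∨ 1 = 1
g6 = in4 ∨ g5 = 0 ∨ 1 = 1
g7 = g6 ∨ in0 = 1 ∨ 0 = 1
g8 = g7 ⊕ g2 = 1 ⊕ 1 = 0
So g8 = 0.

in0=0 in1=1 in2=0 in3=1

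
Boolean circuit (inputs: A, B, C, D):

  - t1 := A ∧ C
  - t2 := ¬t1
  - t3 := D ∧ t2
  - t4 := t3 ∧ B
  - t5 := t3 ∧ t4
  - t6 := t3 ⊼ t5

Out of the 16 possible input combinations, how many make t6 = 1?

t6 = t3 ⊼ t5 must be 1, so at least one of t3, t5 is 0.
Enumerating the 16 input combinations, 13 give t6 = 1 and 3 give t6 = 0.

13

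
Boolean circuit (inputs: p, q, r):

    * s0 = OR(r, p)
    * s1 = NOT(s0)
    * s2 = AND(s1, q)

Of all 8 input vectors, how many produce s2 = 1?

s2 = AND(s1, q) must be 1, so both s1 = 1 and q = 1.
s1 = NOT(s0) must be 1, so s0 = 0.
s0 = OR(r, p) must be 0, so both r = 0 and p = 0.
Satisfying assignments:
  p=0, q=1, r=0

1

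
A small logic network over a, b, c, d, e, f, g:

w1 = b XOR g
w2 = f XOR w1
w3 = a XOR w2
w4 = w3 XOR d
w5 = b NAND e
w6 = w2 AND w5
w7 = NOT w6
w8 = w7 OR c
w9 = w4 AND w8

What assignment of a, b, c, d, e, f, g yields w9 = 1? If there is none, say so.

a=0 b=1 c=0 d=1 e=1 f=1 g=0

Check with a=0 b=1 c=0 d=1 e=1 f=1 g=0:
w1 = b XOR g = 1 XOR 0 = 1
w2 = f XOR w1 = 1 XOR 1 = 0
w3 = a XOR w2 = 0 XOR 0 = 0
w4 = w3 XOR d = 0 XOR 1 = 1
w5 = b NAND e = 1 NAND 1 = 0
w6 = w2 AND w5 = 0 AND 0 = 0
w7 = NOT w6 = NOT 0 = 1
w8 = w7 OR c = 1 OR 0 = 1
w9 = w4 AND w8 = 1 AND 1 = 1
So w9 = 1 as required.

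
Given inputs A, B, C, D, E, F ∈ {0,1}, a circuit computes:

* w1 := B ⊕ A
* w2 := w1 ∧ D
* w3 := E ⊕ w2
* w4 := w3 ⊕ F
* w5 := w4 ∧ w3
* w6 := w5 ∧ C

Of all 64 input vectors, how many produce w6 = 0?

w6 = w5 ∧ C must be 0, so at least one of w5, C is 0.
Enumerating the 64 input combinations, 56 give w6 = 0 and 8 give w6 = 1.

56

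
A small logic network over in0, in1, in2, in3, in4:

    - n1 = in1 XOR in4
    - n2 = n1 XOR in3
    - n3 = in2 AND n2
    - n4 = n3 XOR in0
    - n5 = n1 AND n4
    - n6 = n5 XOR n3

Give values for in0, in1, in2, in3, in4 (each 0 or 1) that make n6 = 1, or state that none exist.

in0=1, in1=1, in2=0, in3=1, in4=0

n6 = n5 XOR n3 must be 1, so n5 and n3 differ.
Check with in0=1, in1=1, in2=0, in3=1, in4=0:
n1 = in1 XOR in4 = 1 XOR 0 = 1
n2 = n1 XOR in3 = 1 XOR 1 = 0
n3 = in2 AND n2 = 0 AND 0 = 0
n4 = n3 XOR in0 = 0 XOR 1 = 1
n5 = n1 AND n4 = 1 AND 1 = 1
n6 = n5 XOR n3 = 1 XOR 0 = 1
So n6 = 1 as required.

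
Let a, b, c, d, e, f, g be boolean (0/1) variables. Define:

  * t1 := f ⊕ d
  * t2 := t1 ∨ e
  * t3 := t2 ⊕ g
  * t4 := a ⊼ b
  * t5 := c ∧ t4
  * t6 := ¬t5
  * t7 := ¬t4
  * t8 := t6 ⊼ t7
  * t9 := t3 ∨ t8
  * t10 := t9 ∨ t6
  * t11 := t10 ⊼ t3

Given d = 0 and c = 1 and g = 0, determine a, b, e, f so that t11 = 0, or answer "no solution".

t11 = t10 ⊼ t3 must be 0, so both t10 = 1 and t3 = 1.
Check with d = 0 and c = 1 and g = 0 and a=1, b=1, e=1, f=0:
t1 = f ⊕ d = 0 ⊕ 0 = 0
t2 = t1 ∨ e = 0 ∨ 1 = 1
t3 = t2 ⊕ g = 1 ⊕ 0 = 1
t4 = a ⊼ b = 1 ⊼ 1 = 0
t5 = c ∧ t4 = 1 ∧ 0 = 0
t6 = ¬t5 = ¬0 = 1
t7 = ¬t4 = ¬0 = 1
t8 = t6 ⊼ t7 = 1 ⊼ 1 = 0
t9 = t3 ∨ t8 = 1 ∨ 0 = 1
t10 = t9 ∨ t6 = 1 ∨ 1 = 1
t11 = t10 ⊼ t3 = 1 ⊼ 1 = 0
So t11 = 0.

a=1, b=1, e=1, f=0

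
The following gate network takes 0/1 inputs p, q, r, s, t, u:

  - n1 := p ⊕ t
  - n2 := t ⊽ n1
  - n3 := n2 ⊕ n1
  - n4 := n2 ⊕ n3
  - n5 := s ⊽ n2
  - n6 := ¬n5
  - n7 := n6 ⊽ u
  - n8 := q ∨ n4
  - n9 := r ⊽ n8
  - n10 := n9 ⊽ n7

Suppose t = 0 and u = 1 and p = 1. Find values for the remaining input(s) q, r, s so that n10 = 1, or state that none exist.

n10 = n9 ⊽ n7 must be 1, so both n9 = 0 and n7 = 0.
n9 = r ⊽ n8 must be 0, so at least one of r, n8 is 1.
Check with t = 0 and u = 1 and p = 1 and q=0, r=0, s=0:
n1 = p ⊕ t = 1 ⊕ 0 = 1
n2 = t ⊽ n1 = 0 ⊽ 1 = 0
n3 = n2 ⊕ n1 = 0 ⊕ 1 = 1
n4 = n2 ⊕ n3 = 0 ⊕ 1 = 1
n5 = s ⊽ n2 = 0 ⊽ 0 = 1
n6 = ¬n5 = ¬1 = 0
n7 = n6 ⊽ u = 0 ⊽ 1 = 0
n8 = q ∨ n4 = 0 ∨ 1 = 1
n9 = r ⊽ n8 = 0 ⊽ 1 = 0
n10 = n9 ⊽ n7 = 0 ⊽ 0 = 1
So n10 = 1.

q=0 r=0 s=0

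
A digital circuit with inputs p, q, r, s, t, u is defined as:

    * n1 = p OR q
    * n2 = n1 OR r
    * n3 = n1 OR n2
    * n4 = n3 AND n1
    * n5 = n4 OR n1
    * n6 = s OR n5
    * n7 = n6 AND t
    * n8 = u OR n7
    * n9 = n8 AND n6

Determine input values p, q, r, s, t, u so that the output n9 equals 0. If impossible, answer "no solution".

n9 = n8 AND n6 must be 0, so at least one of n8, n6 is 0.
Check with p=1, q=0, r=0, s=1, t=0, u=0:
n1 = p OR q = 1 OR 0 = 1
n2 = n1 OR r = 1 OR 0 = 1
n3 = n1 OR n2 = 1 OR 1 = 1
n4 = n3 AND n1 = 1 AND 1 = 1
n5 = n4 OR n1 = 1 OR 1 = 1
n6 = s OR n5 = 1 OR 1 = 1
n7 = n6 AND t = 1 AND 0 = 0
n8 = u OR n7 = 0 OR 0 = 0
n9 = n8 AND n6 = 0 AND 1 = 0
So n9 = 0 as required.

p=1, q=0, r=0, s=1, t=0, u=0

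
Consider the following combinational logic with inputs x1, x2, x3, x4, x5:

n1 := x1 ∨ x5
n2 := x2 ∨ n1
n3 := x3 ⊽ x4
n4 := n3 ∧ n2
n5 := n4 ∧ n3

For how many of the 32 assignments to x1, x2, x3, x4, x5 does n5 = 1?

n5 = n4 ∧ n3 must be 1, so both n4 = 1 and n3 = 1.
Enumerating the 32 input combinations, 7 give n5 = 1 and 25 give n5 = 0.

7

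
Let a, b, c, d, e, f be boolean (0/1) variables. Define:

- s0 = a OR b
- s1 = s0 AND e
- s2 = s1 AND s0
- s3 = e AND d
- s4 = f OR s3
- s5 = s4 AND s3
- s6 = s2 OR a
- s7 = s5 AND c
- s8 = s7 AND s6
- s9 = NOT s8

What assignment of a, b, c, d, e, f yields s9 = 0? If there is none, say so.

a=1, b=1, c=1, d=1, e=1, f=0

s9 = NOT s8 must be 0, so s8 = 1.
s8 = s7 AND s6 must be 1, so both s7 = 1 and s6 = 1.
Check with a=1, b=1, c=1, d=1, e=1, f=0:
s0 = a OR b = 1 OR 1 = 1
s1 = s0 AND e = 1 AND 1 = 1
s2 = s1 AND s0 = 1 AND 1 = 1
s3 = e AND d = 1 AND 1 = 1
s4 = f OR s3 = 0 OR 1 = 1
s5 = s4 AND s3 = 1 AND 1 = 1
s6 = s2 OR a = 1 OR 1 = 1
s7 = s5 AND c = 1 AND 1 = 1
s8 = s7 AND s6 = 1 AND 1 = 1
s9 = NOT s8 = NOT 1 = 0
So s9 = 0 as required.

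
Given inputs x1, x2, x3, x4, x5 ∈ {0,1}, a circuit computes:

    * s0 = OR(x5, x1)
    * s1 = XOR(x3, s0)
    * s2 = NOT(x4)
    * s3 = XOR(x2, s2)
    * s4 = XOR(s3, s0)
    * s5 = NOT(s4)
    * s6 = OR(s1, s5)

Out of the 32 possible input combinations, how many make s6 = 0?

s6 = OR(s1, s5) must be 0, so both s1 = 0 and s5 = 0.
Enumerating the 32 input combinations, 8 give s6 = 0 and 24 give s6 = 1.

8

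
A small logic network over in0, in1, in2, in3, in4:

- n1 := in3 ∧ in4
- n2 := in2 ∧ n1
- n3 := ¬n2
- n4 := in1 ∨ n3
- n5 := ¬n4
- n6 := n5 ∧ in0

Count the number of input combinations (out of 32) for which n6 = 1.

n6 = n5 ∧ in0 must be 1, so both n5 = 1 and in0 = 1.
n5 = ¬n4 must be 1, so n4 = 0.
n4 = in1 ∨ n3 must be 0, so both in1 = 0 and n3 = 0.
Enumerating the 32 input combinations, 1 give n6 = 1 and 31 give n6 = 0.

1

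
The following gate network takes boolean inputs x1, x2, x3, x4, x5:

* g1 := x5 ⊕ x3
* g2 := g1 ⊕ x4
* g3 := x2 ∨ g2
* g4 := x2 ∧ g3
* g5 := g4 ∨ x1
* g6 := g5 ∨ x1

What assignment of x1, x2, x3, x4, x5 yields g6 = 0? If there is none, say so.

g6 = g5 ∨ x1 must be 0, so both g5 = 0 and x1 = 0.
Check with x1=0, x2=0, x3=1, x4=1, x5=1:
g1 = x5 ⊕ x3 = 1 ⊕ 1 = 0
g2 = g1 ⊕ x4 = 0 ⊕ 1 = 1
g3 = x2 ∨ g2 = 0 ∨ 1 = 1
g4 = x2 ∧ g3 = 0 ∧ 1 = 0
g5 = g4 ∨ x1 = 0 ∨ 0 = 0
g6 = g5 ∨ x1 = 0 ∨ 0 = 0
So g6 = 0 as required.

x1=0, x2=0, x3=1, x4=1, x5=1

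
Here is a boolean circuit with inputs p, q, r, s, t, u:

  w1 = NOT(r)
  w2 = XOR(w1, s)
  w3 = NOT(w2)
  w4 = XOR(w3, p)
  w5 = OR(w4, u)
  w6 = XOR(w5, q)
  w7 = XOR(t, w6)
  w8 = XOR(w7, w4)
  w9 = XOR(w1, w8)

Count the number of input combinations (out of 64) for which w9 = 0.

32

w9 = XOR(w1, w8) must be 0, so w1 and w8 are equal.
Enumerating the 64 input combinations, 32 give w9 = 0 and 32 give w9 = 1.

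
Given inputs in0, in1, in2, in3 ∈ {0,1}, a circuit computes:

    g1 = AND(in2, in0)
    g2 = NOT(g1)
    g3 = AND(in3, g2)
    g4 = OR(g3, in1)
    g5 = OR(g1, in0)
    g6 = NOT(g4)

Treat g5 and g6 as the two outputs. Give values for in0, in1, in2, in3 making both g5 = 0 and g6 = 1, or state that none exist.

in0=0, in1=0, in2=0, in3=0

Check with in0=0, in1=0, in2=0, in3=0:
g1 = AND(in2, in0) = AND(0, 0) = 0
g2 = NOT(g1) = NOT 0 = 1
g3 = AND(in3, g2) = AND(0, 1) = 0
g4 = OR(g3, in1) = OR(0, 0) = 0
g5 = OR(g1, in0) = OR(0, 0) = 0
g6 = NOT(g4) = NOT 0 = 1
So g5 = 0 and g6 = 1.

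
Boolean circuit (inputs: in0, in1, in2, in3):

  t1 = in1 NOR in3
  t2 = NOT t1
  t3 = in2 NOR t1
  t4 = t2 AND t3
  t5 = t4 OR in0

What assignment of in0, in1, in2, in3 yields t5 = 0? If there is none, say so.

t5 = t4 OR in0 must be 0, so both t4 = 0 and in0 = 0.
Check with in0=0, in1=0, in2=1, in3=1:
t1 = in1 NOR in3 = 0 NOR 1 = 0
t2 = NOT t1 = NOT 0 = 1
t3 = in2 NOR t1 = 1 NOR 0 = 0
t4 = t2 AND t3 = 1 AND 0 = 0
t5 = t4 OR in0 = 0 OR 0 = 0
So t5 = 0 as required.

in0=0, in1=0, in2=1, in3=1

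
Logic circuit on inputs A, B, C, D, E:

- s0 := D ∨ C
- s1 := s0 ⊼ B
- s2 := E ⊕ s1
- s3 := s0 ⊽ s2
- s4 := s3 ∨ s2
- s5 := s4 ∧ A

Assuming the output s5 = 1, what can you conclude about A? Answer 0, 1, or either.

1

s5 = s4 ∧ A must be 1, so both s4 = 1 and A = 1.
s4 = s3 ∨ s2 must be 1, so at least one of s3, s2 is 1.
Every assignment with s5 = 1 has A = 1; there are 10 such assignment(s).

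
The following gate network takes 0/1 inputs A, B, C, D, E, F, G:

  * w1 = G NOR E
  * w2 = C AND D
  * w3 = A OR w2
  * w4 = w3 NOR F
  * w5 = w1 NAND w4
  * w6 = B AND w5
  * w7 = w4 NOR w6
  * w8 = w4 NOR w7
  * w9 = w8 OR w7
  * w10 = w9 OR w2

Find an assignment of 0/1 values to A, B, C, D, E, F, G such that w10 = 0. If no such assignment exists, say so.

w10 = w9 OR w2 must be 0, so both w9 = 0 and w2 = 0.
w9 = w8 OR w7 must be 0, so both w8 = 0 and w7 = 0.
Check with A=0, B=0, C=0, D=1, E=1, F=0, G=0:
w1 = G NOR E = 0 NOR 1 = 0
w2 = C AND D = 0 AND 1 = 0
w3 = A OR w2 = 0 OR 0 = 0
w4 = w3 NOR F = 0 NOR 0 = 1
w5 = w1 NAND w4 = 0 NAND 1 = 1
w6 = B AND w5 = 0 AND 1 = 0
w7 = w4 NOR w6 = 1 NOR 0 = 0
w8 = w4 NOR w7 = 1 NOR 0 = 0
w9 = w8 OR w7 = 0 OR 0 = 0
w10 = w9 OR w2 = 0 OR 0 = 0
So w10 = 0 as required.

A=0, B=0, C=0, D=1, E=1, F=0, G=0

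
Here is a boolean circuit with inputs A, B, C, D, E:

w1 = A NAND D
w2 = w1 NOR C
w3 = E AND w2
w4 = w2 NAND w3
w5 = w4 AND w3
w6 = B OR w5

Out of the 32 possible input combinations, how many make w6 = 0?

16

w6 = B OR w5 must be 0, so both B = 0 and w5 = 0.
Enumerating the 32 input combinations, 16 give w6 = 0 and 16 give w6 = 1.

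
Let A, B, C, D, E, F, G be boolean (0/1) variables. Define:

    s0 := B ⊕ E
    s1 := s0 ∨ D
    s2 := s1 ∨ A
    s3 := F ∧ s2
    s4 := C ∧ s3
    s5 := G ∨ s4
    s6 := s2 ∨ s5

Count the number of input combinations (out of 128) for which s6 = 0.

s6 = s2 ∨ s5 must be 0, so both s2 = 0 and s5 = 0.
s2 = s1 ∨ A must be 0, so both s1 = 0 and A = 0.
Enumerating the 128 input combinations, 8 give s6 = 0 and 120 give s6 = 1.

8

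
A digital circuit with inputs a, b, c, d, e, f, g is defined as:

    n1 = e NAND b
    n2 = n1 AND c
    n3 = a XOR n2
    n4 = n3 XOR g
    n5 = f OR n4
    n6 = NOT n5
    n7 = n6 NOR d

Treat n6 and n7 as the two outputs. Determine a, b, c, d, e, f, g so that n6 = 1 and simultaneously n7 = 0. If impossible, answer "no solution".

Check with a=0, b=1, c=1, d=1, e=1, f=0, g=0:
n1 = e NAND b = 1 NAND 1 = 0
n2 = n1 AND c = 0 AND 1 = 0
n3 = a XOR n2 = 0 XOR 0 = 0
n4 = n3 XOR g = 0 XOR 0 = 0
n5 = f OR n4 = 0 OR 0 = 0
n6 = NOT n5 = NOT 0 = 1
n7 = n6 NOR d = 1 NOR 1 = 0
So n6 = 1 and n7 = 0.

a=0, b=1, c=1, d=1, e=1, f=0, g=0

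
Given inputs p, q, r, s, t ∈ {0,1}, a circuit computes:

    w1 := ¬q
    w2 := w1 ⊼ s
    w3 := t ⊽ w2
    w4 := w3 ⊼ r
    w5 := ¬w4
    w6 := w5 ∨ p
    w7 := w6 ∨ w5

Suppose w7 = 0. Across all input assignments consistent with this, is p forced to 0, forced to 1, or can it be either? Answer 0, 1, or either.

0

w7 = w6 ∨ w5 must be 0, so both w6 = 0 and w5 = 0.
w6 = w5 ∨ p must be 0, so both w5 = 0 and p = 0.
w5 = ¬w4 must be 0, so w4 = 1.
Every assignment with w7 = 0 has p = 0; there are 15 such assignment(s).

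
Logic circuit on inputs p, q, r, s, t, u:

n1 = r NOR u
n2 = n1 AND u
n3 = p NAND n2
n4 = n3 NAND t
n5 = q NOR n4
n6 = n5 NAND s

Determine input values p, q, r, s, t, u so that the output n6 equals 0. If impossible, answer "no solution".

p=0 q=0 r=0 s=1 t=1 u=1

n6 = n5 NAND s must be 0, so both n5 = 1 and s = 1.
n5 = q NOR n4 must be 1, so both q = 0 and n4 = 0.
Check with p=0 q=0 r=0 s=1 t=1 u=1:
n1 = r NOR u = 0 NOR 1 = 0
n2 = n1 AND u = 0 AND 1 = 0
n3 = p NAND n2 = 0 NAND 0 = 1
n4 = n3 NAND t = 1 NAND 1 = 0
n5 = q NOR n4 = 0 NOR 0 = 1
n6 = n5 NAND s = 1 NAND 1 = 0
So n6 = 0 as required.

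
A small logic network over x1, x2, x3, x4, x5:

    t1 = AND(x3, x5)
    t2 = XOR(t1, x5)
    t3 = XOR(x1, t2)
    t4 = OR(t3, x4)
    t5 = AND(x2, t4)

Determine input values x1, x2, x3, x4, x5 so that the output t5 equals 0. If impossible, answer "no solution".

t5 = AND(x2, t4) must be 0, so at least one of x2, t4 is 0.
Check with x1=0 x2=1 x3=1 x4=0 x5=1:
t1 = AND(x3, x5) = AND(1, 1) = 1
t2 = XOR(t1, x5) = XOR(1, 1) = 0
t3 = XOR(x1, t2) = XOR(0, 0) = 0
t4 = OR(t3, x4) = OR(0, 0) = 0
t5 = AND(x2, t4) = AND(1, 0) = 0
So t5 = 0 as required.

x1=0 x2=1 x3=1 x4=0 x5=1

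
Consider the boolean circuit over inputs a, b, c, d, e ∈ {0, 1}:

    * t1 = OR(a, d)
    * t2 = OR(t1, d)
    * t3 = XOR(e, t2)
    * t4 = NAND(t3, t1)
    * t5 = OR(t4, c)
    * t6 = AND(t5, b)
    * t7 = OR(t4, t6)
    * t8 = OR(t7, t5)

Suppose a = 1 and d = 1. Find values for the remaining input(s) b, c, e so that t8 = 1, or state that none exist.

b=1 c=1 e=0

Check with a = 1 and d = 1 and b=1, c=1, e=0:
t1 = OR(a, d) = OR(1, 1) = 1
t2 = OR(t1, d) = OR(1, 1) = 1
t3 = XOR(e, t2) = XOR(0, 1) = 1
t4 = NAND(t3, t1) = NAND(1, 1) = 0
t5 = OR(t4, c) = OR(0, 1) = 1
t6 = AND(t5, b) = AND(1, 1) = 1
t7 = OR(t4, t6) = OR(0, 1) = 1
t8 = OR(t7, t5) = OR(1, 1) = 1
So t8 = 1.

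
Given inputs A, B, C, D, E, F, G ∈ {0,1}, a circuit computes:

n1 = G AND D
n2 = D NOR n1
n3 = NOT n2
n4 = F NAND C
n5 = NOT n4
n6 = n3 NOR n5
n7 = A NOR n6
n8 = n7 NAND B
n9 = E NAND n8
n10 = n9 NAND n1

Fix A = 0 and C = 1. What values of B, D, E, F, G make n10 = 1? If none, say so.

B=1 D=1 E=0 F=0 G=0

Check with A = 0 and C = 1 and B=1, D=1, E=0, F=0, G=0:
n1 = G AND D = 0 AND 1 = 0
n2 = D NOR n1 = 1 NOR 0 = 0
n3 = NOT n2 = NOT 0 = 1
n4 = F NAND C = 0 NAND 1 = 1
n5 = NOT n4 = NOT 1 = 0
n6 = n3 NOR n5 = 1 NOR 0 = 0
n7 = A NOR n6 = 0 NOR 0 = 1
n8 = n7 NAND B = 1 NAND 1 = 0
n9 = E NAND n8 = 0 NAND 0 = 1
n10 = n9 NAND n1 = 1 NAND 0 = 1
So n10 = 1.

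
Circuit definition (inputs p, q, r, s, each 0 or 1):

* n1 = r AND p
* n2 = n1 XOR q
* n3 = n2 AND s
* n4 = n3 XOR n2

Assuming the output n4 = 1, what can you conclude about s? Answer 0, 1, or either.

0

n4 = n3 XOR n2 must be 1, so n3 and n2 differ.
Every assignment with n4 = 1 has s = 0; there are 4 such assignment(s).
  p=0, q=1, r=0, s=0
  p=0, q=1, r=1, s=0
  p=1, q=0, r=1, s=0
  p=1, q=1, r=0, s=0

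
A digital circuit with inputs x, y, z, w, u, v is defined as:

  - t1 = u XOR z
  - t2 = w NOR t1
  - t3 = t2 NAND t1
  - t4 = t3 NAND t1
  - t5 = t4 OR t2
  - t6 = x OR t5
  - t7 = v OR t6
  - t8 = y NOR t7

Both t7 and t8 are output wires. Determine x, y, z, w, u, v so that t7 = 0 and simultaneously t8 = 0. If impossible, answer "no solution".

x=0 y=1 z=1 w=1 u=0 v=0

Check with x=0 y=1 z=1 w=1 u=0 v=0:
t1 = u XOR z = 0 XOR 1 = 1
t2 = w NOR t1 = 1 NOR 1 = 0
t3 = t2 NAND t1 = 0 NAND 1 = 1
t4 = t3 NAND t1 = 1 NAND 1 = 0
t5 = t4 OR t2 = 0 OR 0 = 0
t6 = x OR t5 = 0 OR 0 = 0
t7 = v OR t6 = 0 OR 0 = 0
t8 = y NOR t7 = 1 NOR 0 = 0
So t7 = 0 and t8 = 0.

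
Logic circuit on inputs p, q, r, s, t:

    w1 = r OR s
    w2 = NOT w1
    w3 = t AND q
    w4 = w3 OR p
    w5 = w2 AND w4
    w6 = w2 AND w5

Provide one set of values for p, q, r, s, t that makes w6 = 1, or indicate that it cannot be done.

w6 = w2 AND w5 must be 1, so both w2 = 1 and w5 = 1.
Check with p=1, q=1, r=0, s=0, t=1:
w1 = r OR s = 0 OR 0 = 0
w2 = NOT w1 = NOT 0 = 1
w3 = t AND q = 1 AND 1 = 1
w4 = w3 OR p = 1 OR 1 = 1
w5 = w2 AND w4 = 1 AND 1 = 1
w6 = w2 AND w5 = 1 AND 1 = 1
So w6 = 1 as required.

p=1, q=1, r=0, s=0, t=1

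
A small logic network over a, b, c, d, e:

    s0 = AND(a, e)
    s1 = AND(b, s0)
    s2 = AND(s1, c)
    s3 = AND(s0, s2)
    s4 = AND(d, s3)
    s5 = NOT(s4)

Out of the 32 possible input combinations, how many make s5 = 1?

s5 = NOT(s4) must be 1, so s4 = 0.
s4 = AND(d, s3) must be 0, so at least one of d, s3 is 0.
Enumerating the 32 input combinations, 31 give s5 = 1 and 1 give s5 = 0.

31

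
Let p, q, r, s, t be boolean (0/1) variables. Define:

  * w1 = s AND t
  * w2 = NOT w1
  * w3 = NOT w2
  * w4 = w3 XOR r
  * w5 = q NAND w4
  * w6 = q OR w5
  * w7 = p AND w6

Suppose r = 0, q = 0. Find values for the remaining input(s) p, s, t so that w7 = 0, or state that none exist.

w7 = p AND w6 must be 0, so at least one of p, w6 is 0.
Check with r = 0, q = 0 and p=0, s=1, t=1:
w1 = s AND t = 1 AND 1 = 1
w2 = NOT w1 = NOT 1 = 0
w3 = NOT w2 = NOT 0 = 1
w4 = w3 XOR r = 1 XOR 0 = 1
w5 = q NAND w4 = 0 NAND 1 = 1
w6 = q OR w5 = 0 OR 1 = 1
w7 = p AND w6 = 0 AND 1 = 0
So w7 = 0.

p=0, s=1, t=1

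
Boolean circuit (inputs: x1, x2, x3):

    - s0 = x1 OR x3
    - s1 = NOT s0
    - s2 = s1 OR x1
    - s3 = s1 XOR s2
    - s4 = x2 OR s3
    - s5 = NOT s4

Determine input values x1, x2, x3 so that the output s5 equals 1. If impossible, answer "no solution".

x1=0, x2=0, x3=1

s5 = NOT s4 must be 1, so s4 = 0.
s4 = x2 OR s3 must be 0, so both x2 = 0 and s3 = 0.
Check with x1=0, x2=0, x3=1:
s0 = x1 OR x3 = 0 OR 1 = 1
s1 = NOT s0 = NOT 1 = 0
s2 = s1 OR x1 = 0 OR 0 = 0
s3 = s1 XOR s2 = 0 XOR 0 = 0
s4 = x2 OR s3 = 0 OR 0 = 0
s5 = NOT s4 = NOT 0 = 1
So s5 = 1 as required.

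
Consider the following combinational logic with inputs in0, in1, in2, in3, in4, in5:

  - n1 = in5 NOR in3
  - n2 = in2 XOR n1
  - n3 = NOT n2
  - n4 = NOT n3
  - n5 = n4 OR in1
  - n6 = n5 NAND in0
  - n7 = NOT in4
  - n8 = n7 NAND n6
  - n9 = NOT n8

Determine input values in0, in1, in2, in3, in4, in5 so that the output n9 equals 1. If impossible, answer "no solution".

in0=0, in1=1, in2=1, in3=1, in4=0, in5=1

n9 = NOT n8 must be 1, so n8 = 0.
n8 = n7 NAND n6 must be 0, so both n7 = 1 and n6 = 1.
Check with in0=0, in1=1, in2=1, in3=1, in4=0, in5=1:
n1 = in5 NOR in3 = 1 NOR 1 = 0
n2 = in2 XOR n1 = 1 XOR 0 = 1
n3 = NOT n2 = NOT 1 = 0
n4 = NOT n3 = NOT 0 = 1
n5 = n4 OR in1 = 1 OR 1 = 1
n6 = n5 NAND in0 = 1 NAND 0 = 1
n7 = NOT in4 = NOT 0 = 1
n8 = n7 NAND n6 = 1 NAND 1 = 0
n9 = NOT n8 = NOT 0 = 1
So n9 = 1 as required.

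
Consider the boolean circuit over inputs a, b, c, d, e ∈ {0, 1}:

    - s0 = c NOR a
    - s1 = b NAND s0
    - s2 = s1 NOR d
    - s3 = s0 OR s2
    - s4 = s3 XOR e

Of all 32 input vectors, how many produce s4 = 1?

s4 = s3 XOR e must be 1, so s3 and e differ.
Enumerating the 32 input combinations, 16 give s4 = 1 and 16 give s4 = 0.

16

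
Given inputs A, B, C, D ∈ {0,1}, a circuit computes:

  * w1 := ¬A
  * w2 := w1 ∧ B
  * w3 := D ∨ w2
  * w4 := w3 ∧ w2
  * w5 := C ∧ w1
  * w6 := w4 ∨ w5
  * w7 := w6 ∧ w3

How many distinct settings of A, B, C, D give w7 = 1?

5

w7 = w6 ∧ w3 must be 1, so both w6 = 1 and w3 = 1.
Satisfying assignments:
  A=0, B=0, C=1, D=1
  A=0, B=1, C=0, D=0
  A=0, B=1, C=0, D=1
  A=0, B=1, C=1, D=0
  A=0, B=1, C=1, D=1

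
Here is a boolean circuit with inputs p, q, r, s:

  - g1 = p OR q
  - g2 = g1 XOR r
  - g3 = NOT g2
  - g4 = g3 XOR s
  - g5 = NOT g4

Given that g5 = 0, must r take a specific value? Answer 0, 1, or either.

Both values of r occur among assignments with g5 = 0:
  r=0: p=0, q=0, r=0, s=0
  r=1: p=0, q=0, r=1, s=1

either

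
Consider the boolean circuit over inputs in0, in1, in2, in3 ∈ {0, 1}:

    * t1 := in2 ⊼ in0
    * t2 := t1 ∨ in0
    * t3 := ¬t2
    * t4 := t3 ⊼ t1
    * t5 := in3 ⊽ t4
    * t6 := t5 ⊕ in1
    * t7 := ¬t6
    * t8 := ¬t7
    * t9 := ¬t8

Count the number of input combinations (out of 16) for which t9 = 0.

t9 = ¬t8 must be 0, so t8 = 1.
Enumerating the 16 input combinations, 8 give t9 = 0 and 8 give t9 = 1.

8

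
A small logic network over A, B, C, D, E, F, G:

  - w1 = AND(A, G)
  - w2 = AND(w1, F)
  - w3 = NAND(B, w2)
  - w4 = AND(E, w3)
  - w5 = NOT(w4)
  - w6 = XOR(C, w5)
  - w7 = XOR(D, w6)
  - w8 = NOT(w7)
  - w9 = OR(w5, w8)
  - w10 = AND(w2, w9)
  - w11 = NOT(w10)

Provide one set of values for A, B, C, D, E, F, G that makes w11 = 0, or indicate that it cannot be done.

w11 = NOT(w10) must be 0, so w10 = 1.
w10 = AND(w2, w9) must be 1, so both w2 = 1 and w9 = 1.
Check with A=1 B=0 C=1 D=1 E=0 F=1 G=1:
w1 = AND(A, G) = AND(1, 1) = 1
w2 = AND(w1, F) = AND(1, 1) = 1
w3 = NAND(B, w2) = NAND(0, 1) = 1
w4 = AND(E, w3) = AND(0, 1) = 0
w5 = NOT(w4) = NOT 0 = 1
w6 = XOR(C, w5) = XOR(1, 1) = 0
w7 = XOR(D, w6) = XOR(1, 0) = 1
w8 = NOT(w7) = NOT 1 = 0
w9 = OR(w5, w8) = OR(1, 0) = 1
w10 = AND(w2, w9) = AND(1, 1) = 1
w11 = NOT(w10) = NOT 1 = 0
So w11 = 0 as required.

A=1 B=0 C=1 D=1 E=0 F=1 G=1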